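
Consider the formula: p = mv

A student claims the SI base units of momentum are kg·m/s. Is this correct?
Units of each symbol in p = mv:
  m (mass): kg
  v (velocity): m/s

Multiplying the contributions: [kg] · [m/s]
Adding exponents of each base unit: kg: 1, m: 1, s: -1
SI base units of momentum: kg·m/s

The claimed units kg·m/s match the derived units, so the claim is correct.

Answer: Yes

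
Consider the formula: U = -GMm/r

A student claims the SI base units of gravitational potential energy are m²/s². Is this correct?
Units of each symbol in U = -GMm/r:
  G (gravitational constant): m³/(kg·s²)
  M (mass): kg
  m (mass): kg
  r (distance): m  → in the denominator, contributes 1/m
  The minus sign does not affect the units.

Multiplying the contributions: [m³/(kg·s²)] · [kg] · [kg] · [1/m]
Adding exponents of each base unit: kg: 1, m: 2, s: -2
SI base units of gravitational potential energy: kg·m²/s²

The claimed units m²/s² (exponents m: 2, s: -2) do not match the derived units kg·m²/s² (exponents kg: 1, m: 2, s: -2), so the claim is incorrect.

Answer: No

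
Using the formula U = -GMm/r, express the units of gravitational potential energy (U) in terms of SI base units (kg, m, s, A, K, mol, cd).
Units of each symbol in U = -GMm/r:
  G (gravitational constant): m³/(kg·s²)
  M (mass): kg
  m (mass): kg
  r (distance): m  → in the denominator, contributes 1/m
  The minus sign does not affect the units.

Multiplying the contributions: [m³/(kg·s²)] · [kg] · [kg] · [1/m]
Adding exponents of each base unit: kg: 1, m: 2, s: -2
SI base units of gravitational potential energy: kg·m²/s²

Answer: kg·m²/s²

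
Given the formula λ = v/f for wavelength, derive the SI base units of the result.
Units of each symbol in λ = v/f:
  v (wave speed): m/s
  f (frequency): 1/s  → in the denominator, contributes s

Multiplying the contributions: [m/s] · [s]
Adding exponents of each base unit: m: 1
SI base units of wavelength: m

Answer: m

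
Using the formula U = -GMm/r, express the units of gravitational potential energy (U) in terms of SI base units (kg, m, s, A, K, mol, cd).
Units of each symbol in U = -GMm/r:
  G (gravitational constant): m³/(kg·s²)
  M (mass): kg
  m (mass): kg
  r (distance): m  → in the denominator, contributes 1/m
  The minus sign does not affect the units.

Multiplying the contributions: [m³/(kg·s²)] · [kg] · [kg] · [1/m]
Adding exponents of each base unit: kg: 1, m: 2, s: -2
SI base units of gravitational potential energy: kg·m²/s²

Answer: kg·m²/s²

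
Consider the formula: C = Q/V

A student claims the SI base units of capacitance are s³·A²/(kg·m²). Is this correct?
Units of each symbol in C = Q/V:
  Q (charge, in coulombs): s·A
  V (voltage, in volts): kg·m²/(s³·A)  → in the denominator, contributes s³·A/(kg·m²)

Multiplying the contributions: [s·A] · [s³·A/(kg·m²)]
Adding exponents of each base unit: kg: -1, m: -2, s: 4, A: 2
SI base units of capacitance: s⁴·A²/(kg·m²)

The claimed units s³·A²/(kg·m²) (exponents kg: -1, m: -2, s: 3, A: 2) do not match the derived units s⁴·A²/(kg·m²) (exponents kg: -1, m: -2, s: 4, A: 2), so the claim is incorrect.

Answer: No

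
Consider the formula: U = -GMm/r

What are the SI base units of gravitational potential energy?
Units of each symbol in U = -GMm/r:
  G (gravitational constant): m³/(kg·s²)
  M (mass): kg
  m (mass): kg
  r (distance): m  → in the denominator, contributes 1/m
  The minus sign does not affect the units.

Multiplying the contributions: [m³/(kg·s²)] · [kg] · [kg] · [1/m]
Adding exponents of each base unit: kg: 1, m: 2, s: -2
SI base units of gravitational potential energy: kg·m²/s²

Answer: kg·m²/s²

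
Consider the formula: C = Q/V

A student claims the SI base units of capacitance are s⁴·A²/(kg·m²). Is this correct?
Units of each symbol in C = Q/V:
  Q (charge, in coulombs): s·A
  V (voltage, in volts): kg·m²/(s³·A)  → in the denominator, contributes s³·A/(kg·m²)

Multiplying the contributions: [s·A] · [s³·A/(kg·m²)]
Adding exponents of each base unit: kg: -1, m: -2, s: 4, A: 2
SI base units of capacitance: s⁴·A²/(kg·m²)

The claimed units s⁴·A²/(kg·m²) match the derived units, so the claim is correct.

Answer: Yes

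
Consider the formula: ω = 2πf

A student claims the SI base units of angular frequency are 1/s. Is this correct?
Units of each symbol in ω = 2πf:
  f (frequency): 1/s
  The factor 2π is dimensionless.

Multiplying the contributions: [1/s]
Adding exponents of each base unit: s: -1
SI base units of angular frequency: 1/s

The claimed units 1/s match the derived units, so the claim is correct.

Answer: Yes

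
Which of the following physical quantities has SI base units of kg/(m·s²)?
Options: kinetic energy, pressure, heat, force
Checking the SI base units of each option:
  kinetic energy (E = ½mv²): kg·m²/s²  ✗
  pressure (P = F/A): kg/(m·s²)  ✓ matches
  heat (Q = mcΔT): kg·m²/s²  ✗
  force (F = ma): kg·m/s²  ✗

Only pressure has units kg/(m·s²).

Answer: pressure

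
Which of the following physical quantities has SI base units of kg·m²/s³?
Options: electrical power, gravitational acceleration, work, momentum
Checking the SI base units of each option:
  electrical power (P = IV): kg·m²/s³  ✓ matches
  gravitational acceleration (g = GM/r²): m/s²  ✗
  work (W = Fd): kg·m²/s²  ✗
  momentum (p = mv): kg·m/s  ✗

Only electrical power has units kg·m²/s³.

Answer: electrical power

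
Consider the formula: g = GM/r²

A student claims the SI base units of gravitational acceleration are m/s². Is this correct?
Units of each symbol in g = GM/r²:
  G (gravitational constant): m³/(kg·s²)
  M (mass): kg
  r (distance): m  → to the power 2 in the denominator, contributes 1/m²

Multiplying the contributions: [m³/(kg·s²)] · [kg] · [1/m²]
Adding exponents of each base unit: m: 1, s: -2
SI base units of gravitational acceleration: m/s²

The claimed units m/s² match the derived units, so the claim is correct.

Answer: Yes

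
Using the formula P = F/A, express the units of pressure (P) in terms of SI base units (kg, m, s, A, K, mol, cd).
Units of each symbol in P = F/A:
  F (force): kg·m/s²
  A (area): m²  → in the denominator, contributes 1/m²

Multiplying the contributions: [kg·m/s²] · [1/m²]
Adding exponents of each base unit: kg: 1, m: -1, s: -2
SI base units of pressure: kg/(m·s²)

Answer: kg/(m·s²)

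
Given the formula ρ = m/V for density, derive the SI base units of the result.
Units of each symbol in ρ = m/V:
  m (mass): kg
  V (volume): m³  → in the denominator, contributes 1/m³

Multiplying the contributions: [kg] · [1/m³]
Adding exponents of each base unit: kg: 1, m: -3
SI base units of density: kg/m³

Answer: kg/m³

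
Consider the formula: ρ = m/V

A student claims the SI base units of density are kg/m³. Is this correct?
Units of each symbol in ρ = m/V:
  m (mass): kg
  V (volume): m³  → in the denominator, contributes 1/m³

Multiplying the contributions: [kg] · [1/m³]
Adding exponents of each base unit: kg: 1, m: -3
SI base units of density: kg/m³

The claimed units kg/m³ match the derived units, so the claim is correct.

Answer: Yes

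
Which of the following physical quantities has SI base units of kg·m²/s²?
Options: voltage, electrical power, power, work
Checking the SI base units of each option:
  voltage (V = IR): kg·m²/(s³·A)  ✗
  electrical power (P = IV): kg·m²/s³  ✗
  power (P = W/t): kg·m²/s³  ✗
  work (W = Fd): kg·m²/s²  ✓ matches

Only work has units kg·m²/s².

Answer: work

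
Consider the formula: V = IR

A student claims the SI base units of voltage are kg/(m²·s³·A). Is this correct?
Units of each symbol in V = IR:
  I (current): A
  R (resistance, in ohms): kg·m²/(s³·A²)

Multiplying the contributions: [A] · [kg·m²/(s³·A²)]
Adding exponents of each base unit: kg: 1, m: 2, s: -3, A: -1
SI base units of voltage: kg·m²/(s³·A)

The claimed units kg/(m²·s³·A) (exponents kg: 1, m: -2, s: -3, A: -1) do not match the derived units kg·m²/(s³·A) (exponents kg: 1, m: 2, s: -3, A: -1), so the claim is incorrect.

Answer: No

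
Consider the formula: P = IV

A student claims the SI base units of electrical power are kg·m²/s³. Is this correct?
Units of each symbol in P = IV:
  I (current): A
  V (voltage, in volts): kg·m²/(s³·A)

Multiplying the contributions: [A] · [kg·m²/(s³·A)]
Adding exponents of each base unit: kg: 1, m: 2, s: -3
SI base units of electrical power: kg·m²/s³

The claimed units kg·m²/s³ match the derived units, so the claim is correct.

Answer: Yes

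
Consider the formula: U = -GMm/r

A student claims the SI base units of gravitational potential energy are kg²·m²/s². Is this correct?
Units of each symbol in U = -GMm/r:
  G (gravitational constant): m³/(kg·s²)
  M (mass): kg
  m (mass): kg
  r (distance): m  → in the denominator, contributes 1/m
  The minus sign does not affect the units.

Multiplying the contributions: [m³/(kg·s²)] · [kg] · [kg] · [1/m]
Adding exponents of each base unit: kg: 1, m: 2, s: -2
SI base units of gravitational potential energy: kg·m²/s²

The claimed units kg²·m²/s² (exponents kg: 2, m: 2, s: -2) do not match the derived units kg·m²/s² (exponents kg: 1, m: 2, s: -2), so the claim is incorrect.

Answer: No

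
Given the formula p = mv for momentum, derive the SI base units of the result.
Units of each symbol in p = mv:
  m (mass): kg
  v (velocity): m/s

Multiplying the contributions: [kg] · [m/s]
Adding exponents of each base unit: kg: 1, m: 1, s: -1
SI base units of momentum: kg·m/s

Answer: kg·m/s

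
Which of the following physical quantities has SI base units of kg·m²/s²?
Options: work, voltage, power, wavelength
Checking the SI base units of each option:
  work (W = Fd): kg·m²/s²  ✓ matches
  voltage (V = IR): kg·m²/(s³·A)  ✗
  power (P = W/t): kg·m²/s³  ✗
  wavelength (λ = v/f): m  ✗

Only work has units kg·m²/s².

Answer: work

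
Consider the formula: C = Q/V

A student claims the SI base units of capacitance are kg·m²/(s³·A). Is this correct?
Units of each symbol in C = Q/V:
  Q (charge, in coulombs): s·A
  V (voltage, in volts): kg·m²/(s³·A)  → in the denominator, contributes s³·A/(kg·m²)

Multiplying the contributions: [s·A] · [s³·A/(kg·m²)]
Adding exponents of each base unit: kg: -1, m: -2, s: 4, A: 2
SI base units of capacitance: s⁴·A²/(kg·m²)

The claimed units kg·m²/(s³·A) (exponents kg: 1, m: 2, s: -3, A: -1) do not match the derived units s⁴·A²/(kg·m²) (exponents kg: -1, m: -2, s: 4, A: 2), so the claim is incorrect.

Answer: No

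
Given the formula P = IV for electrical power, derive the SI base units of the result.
Units of each symbol in P = IV:
  I (current): A
  V (voltage, in volts): kg·m²/(s³·A)

Multiplying the contributions: [A] · [kg·m²/(s³·A)]
Adding exponents of each base unit: kg: 1, m: 2, s: -3
SI base units of electrical power: kg·m²/s³

Answer: kg·m²/s³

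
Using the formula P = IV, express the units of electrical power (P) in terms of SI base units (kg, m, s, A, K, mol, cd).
Units of each symbol in P = IV:
  I (current): A
  V (voltage, in volts): kg·m²/(s³·A)

Multiplying the contributions: [A] · [kg·m²/(s³·A)]
Adding exponents of each base unit: kg: 1, m: 2, s: -3
SI base units of electrical power: kg·m²/s³

Answer: kg·m²/s³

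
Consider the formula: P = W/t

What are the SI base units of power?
Units of each symbol in P = W/t:
  W (work): kg·m²/s²
  t (time): s  → in the denominator, contributes 1/s

Multiplying the contributions: [kg·m²/s²] · [1/s]
Adding exponents of each base unit: kg: 1, m: 2, s: -3
SI base units of power: kg·m²/s³

Answer: kg·m²/s³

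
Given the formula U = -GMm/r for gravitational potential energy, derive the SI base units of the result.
Units of each symbol in U = -GMm/r:
  G (gravitational constant): m³/(kg·s²)
  M (mass): kg
  m (mass): kg
  r (distance): m  → in the denominator, contributes 1/m
  The minus sign does not affect the units.

Multiplying the contributions: [m³/(kg·s²)] · [kg] · [kg] · [1/m]
Adding exponents of each base unit: kg: 1, m: 2, s: -2
SI base units of gravitational potential energy: kg·m²/s²

Answer: kg·m²/s²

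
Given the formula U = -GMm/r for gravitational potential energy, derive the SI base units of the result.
Units of each symbol in U = -GMm/r:
  G (gravitational constant): m³/(kg·s²)
  M (mass): kg
  m (mass): kg
  r (distance): m  → in the denominator, contributes 1/m
  The minus sign does not affect the units.

Multiplying the contributions: [m³/(kg·s²)] · [kg] · [kg] · [1/m]
Adding exponents of each base unit: kg: 1, m: 2, s: -2
SI base units of gravitational potential energy: kg·m²/s²

Answer: kg·m²/s²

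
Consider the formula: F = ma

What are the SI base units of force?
Units of each symbol in F = ma:
  m (mass): kg
  a (acceleration): m/s²

Multiplying the contributions: [kg] · [m/s²]
Adding exponents of each base unit: kg: 1, m: 1, s: -2
SI base units of force: kg·m/s²

Answer: kg·m/s²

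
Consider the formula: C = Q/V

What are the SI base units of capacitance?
Units of each symbol in C = Q/V:
  Q (charge, in coulombs): s·A
  V (voltage, in volts): kg·m²/(s³·A)  → in the denominator, contributes s³·A/(kg·m²)

Multiplying the contributions: [s·A] · [s³·A/(kg·m²)]
Adding exponents of each base unit: kg: -1, m: -2, s: 4, A: 2
SI base units of capacitance: s⁴·A²/(kg·m²)

Answer: s⁴·A²/(kg·m²)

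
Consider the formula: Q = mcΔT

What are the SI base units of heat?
Units of each symbol in Q = mcΔT:
  m (mass): kg
  c (specific heat capacity, in J/(kg·K)): m²/(s²·K)
  ΔT (temperature change): K

Multiplying the contributions: [kg] · [m²/(s²·K)] · [K]
Adding exponents of each base unit: kg: 1, m: 2, s: -2
SI base units of heat: kg·m²/s²

Answer: kg·m²/s²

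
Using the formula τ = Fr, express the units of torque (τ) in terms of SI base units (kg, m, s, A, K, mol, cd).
Units of each symbol in τ = Fr:
  F (force): kg·m/s²
  r (lever arm): m

Multiplying the contributions: [kg·m/s²] · [m]
Adding exponents of each base unit: kg: 1, m: 2, s: -2
SI base units of torque: kg·m²/s²

Answer: kg·m²/s²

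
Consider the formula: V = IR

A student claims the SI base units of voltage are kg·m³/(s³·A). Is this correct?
Units of each symbol in V = IR:
  I (current): A
  R (resistance, in ohms): kg·m²/(s³·A²)

Multiplying the contributions: [A] · [kg·m²/(s³·A²)]
Adding exponents of each base unit: kg: 1, m: 2, s: -3, A: -1
SI base units of voltage: kg·m²/(s³·A)

The claimed units kg·m³/(s³·A) (exponents kg: 1, m: 3, s: -3, A: -1) do not match the derived units kg·m²/(s³·A) (exponents kg: 1, m: 2, s: -3, A: -1), so the claim is incorrect.

Answer: No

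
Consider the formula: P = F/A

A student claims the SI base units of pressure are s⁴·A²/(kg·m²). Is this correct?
Units of each symbol in P = F/A:
  F (force): kg·m/s²
  A (area): m²  → in the denominator, contributes 1/m²

Multiplying the contributions: [kg·m/s²] · [1/m²]
Adding exponents of each base unit: kg: 1, m: -1, s: -2
SI base units of pressure: kg/(m·s²)

The claimed units s⁴·A²/(kg·m²) (exponents kg: -1, m: -2, s: 4, A: 2) do not match the derived units kg/(m·s²) (exponents kg: 1, m: -1, s: -2), so the claim is incorrect.

Answer: No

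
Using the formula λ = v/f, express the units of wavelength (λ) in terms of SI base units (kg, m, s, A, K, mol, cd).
Units of each symbol in λ = v/f:
  v (wave speed): m/s
  f (frequency): 1/s  → in the denominator, contributes s

Multiplying the contributions: [m/s] · [s]
Adding exponents of each base unit: m: 1
SI base units of wavelength: m

Answer: m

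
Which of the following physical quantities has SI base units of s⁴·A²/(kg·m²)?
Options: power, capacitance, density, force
Checking the SI base units of each option:
  power (P = W/t): kg·m²/s³  ✗
  capacitance (C = Q/V): s⁴·A²/(kg·m²)  ✓ matches
  density (ρ = m/V): kg/m³  ✗
  force (F = ma): kg·m/s²  ✗

Only capacitance has units s⁴·A²/(kg·m²).

Answer: capacitance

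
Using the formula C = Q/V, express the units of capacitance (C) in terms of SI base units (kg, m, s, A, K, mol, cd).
Units of each symbol in C = Q/V:
  Q (charge, in coulombs): s·A
  V (voltage, in volts): kg·m²/(s³·A)  → in the denominator, contributes s³·A/(kg·m²)

Multiplying the contributions: [s·A] · [s³·A/(kg·m²)]
Adding exponents of each base unit: kg: -1, m: -2, s: 4, A: 2
SI base units of capacitance: s⁴·A²/(kg·m²)

Answer: s⁴·A²/(kg·m²)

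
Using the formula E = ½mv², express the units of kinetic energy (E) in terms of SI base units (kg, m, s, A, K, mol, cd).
Units of each symbol in E = ½mv²:
  m (mass): kg
  v (speed): m/s  → to the power 2, contributes m²/s²
  The factor ½ is dimensionless.

Multiplying the contributions: [kg] · [m²/s²]
Adding exponents of each base unit: kg: 1, m: 2, s: -2
SI base units of kinetic energy: kg·m²/s²

Answer: kg·m²/s²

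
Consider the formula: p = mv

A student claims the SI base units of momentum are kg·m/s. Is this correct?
Units of each symbol in p = mv:
  m (mass): kg
  v (velocity): m/s

Multiplying the contributions: [kg] · [m/s]
Adding exponents of each base unit: kg: 1, m: 1, s: -1
SI base units of momentum: kg·m/s

The claimed units kg·m/s match the derived units, so the claim is correct.

Answer: Yes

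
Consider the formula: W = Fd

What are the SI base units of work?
Units of each symbol in W = Fd:
  F (force): kg·m/s²
  d (displacement): m

Multiplying the contributions: [kg·m/s²] · [m]
Adding exponents of each base unit: kg: 1, m: 2, s: -2
SI base units of work: kg·m²/s²

Answer: kg·m²/s²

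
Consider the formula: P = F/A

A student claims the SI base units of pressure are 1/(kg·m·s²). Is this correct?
Units of each symbol in P = F/A:
  F (force): kg·m/s²
  A (area): m²  → in the denominator, contributes 1/m²

Multiplying the contributions: [kg·m/s²] · [1/m²]
Adding exponents of each base unit: kg: 1, m: -1, s: -2
SI base units of pressure: kg/(m·s²)

The claimed units 1/(kg·m·s²) (exponents kg: -1, m: -1, s: -2) do not match the derived units kg/(m·s²) (exponents kg: 1, m: -1, s: -2), so the claim is incorrect.

Answer: No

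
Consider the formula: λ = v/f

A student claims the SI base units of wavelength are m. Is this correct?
Units of each symbol in λ = v/f:
  v (wave speed): m/s
  f (frequency): 1/s  → in the denominator, contributes s

Multiplying the contributions: [m/s] · [s]
Adding exponents of each base unit: m: 1
SI base units of wavelength: m

The claimed units m match the derived units, so the claim is correct.

Answer: Yes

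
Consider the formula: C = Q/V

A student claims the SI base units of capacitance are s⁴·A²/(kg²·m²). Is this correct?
Units of each symbol in C = Q/V:
  Q (charge, in coulombs): s·A
  V (voltage, in volts): kg·m²/(s³·A)  → in the denominator, contributes s³·A/(kg·m²)

Multiplying the contributions: [s·A] · [s³·A/(kg·m²)]
Adding exponents of each base unit: kg: -1, m: -2, s: 4, A: 2
SI base units of capacitance: s⁴·A²/(kg·m²)

The claimed units s⁴·A²/(kg²·m²) (exponents kg: -2, m: -2, s: 4, A: 2) do not match the derived units s⁴·A²/(kg·m²) (exponents kg: -1, m: -2, s: 4, A: 2), so the claim is incorrect.

Answer: No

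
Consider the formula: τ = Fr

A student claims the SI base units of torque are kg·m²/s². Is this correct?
Units of each symbol in τ = Fr:
  F (force): kg·m/s²
  r (lever arm): m

Multiplying the contributions: [kg·m/s²] · [m]
Adding exponents of each base unit: kg: 1, m: 2, s: -2
SI base units of torque: kg·m²/s²

The claimed units kg·m²/s² match the derived units, so the claim is correct.

Answer: Yes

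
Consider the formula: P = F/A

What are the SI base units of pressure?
Units of each symbol in P = F/A:
  F (force): kg·m/s²
  A (area): m²  → in the denominator, contributes 1/m²

Multiplying the contributions: [kg·m/s²] · [1/m²]
Adding exponents of each base unit: kg: 1, m: -1, s: -2
SI base units of pressure: kg/(m·s²)

Answer: kg/(m·s²)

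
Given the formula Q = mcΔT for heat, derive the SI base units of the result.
Units of each symbol in Q = mcΔT:
  m (mass): kg
  c (specific heat capacity, in J/(kg·K)): m²/(s²·K)
  ΔT (temperature change): K

Multiplying the contributions: [kg] · [m²/(s²·K)] · [K]
Adding exponents of each base unit: kg: 1, m: 2, s: -2
SI base units of heat: kg·m²/s²

Answer: kg·m²/s²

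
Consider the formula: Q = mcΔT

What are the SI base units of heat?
Units of each symbol in Q = mcΔT:
  m (mass): kg
  c (specific heat capacity, in J/(kg·K)): m²/(s²·K)
  ΔT (temperature change): K

Multiplying the contributions: [kg] · [m²/(s²·K)] · [K]
Adding exponents of each base unit: kg: 1, m: 2, s: -2
SI base units of heat: kg·m²/s²

Answer: kg·m²/s²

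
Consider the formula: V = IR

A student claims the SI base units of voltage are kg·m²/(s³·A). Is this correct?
Units of each symbol in V = IR:
  I (current): A
  R (resistance, in ohms): kg·m²/(s³·A²)

Multiplying the contributions: [A] · [kg·m²/(s³·A²)]
Adding exponents of each base unit: kg: 1, m: 2, s: -3, A: -1
SI base units of voltage: kg·m²/(s³·A)

The claimed units kg·m²/(s³·A) match the derived units, so the claim is correct.

Answer: Yes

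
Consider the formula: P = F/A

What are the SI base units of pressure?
Units of each symbol in P = F/A:
  F (force): kg·m/s²
  A (area): m²  → in the denominator, contributes 1/m²

Multiplying the contributions: [kg·m/s²] · [1/m²]
Adding exponents of each base unit: kg: 1, m: -1, s: -2
SI base units of pressure: kg/(m·s²)

Answer: kg/(m·s²)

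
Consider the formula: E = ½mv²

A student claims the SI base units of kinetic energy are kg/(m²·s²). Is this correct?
Units of each symbol in E = ½mv²:
  m (mass): kg
  v (speed): m/s  → to the power 2, contributes m²/s²
  The factor ½ is dimensionless.

Multiplying the contributions: [kg] · [m²/s²]
Adding exponents of each base unit: kg: 1, m: 2, s: -2
SI base units of kinetic energy: kg·m²/s²

The claimed units kg/(m²·s²) (exponents kg: 1, m: -2, s: -2) do not match the derived units kg·m²/s² (exponents kg: 1, m: 2, s: -2), so the claim is incorrect.

Answer: No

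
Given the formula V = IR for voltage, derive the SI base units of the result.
Units of each symbol in V = IR:
  I (current): A
  R (resistance, in ohms): kg·m²/(s³·A²)

Multiplying the contributions: [A] · [kg·m²/(s³·A²)]
Adding exponents of each base unit: kg: 1, m: 2, s: -3, A: -1
SI base units of voltage: kg·m²/(s³·A)

Answer: kg·m²/(s³·A)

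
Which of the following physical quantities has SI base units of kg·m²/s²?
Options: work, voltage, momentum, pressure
Checking the SI base units of each option:
  work (W = Fd): kg·m²/s²  ✓ matches
  voltage (V = IR): kg·m²/(s³·A)  ✗
  momentum (p = mv): kg·m/s  ✗
  pressure (P = F/A): kg/(m·s²)  ✗

Only work has units kg·m²/s².

Answer: work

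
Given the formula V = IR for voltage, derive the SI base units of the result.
Units of each symbol in V = IR:
  I (current): A
  R (resistance, in ohms): kg·m²/(s³·A²)

Multiplying the contributions: [A] · [kg·m²/(s³·A²)]
Adding exponents of each base unit: kg: 1, m: 2, s: -3, A: -1
SI base units of voltage: kg·m²/(s³·A)

Answer: kg·m²/(s³·A)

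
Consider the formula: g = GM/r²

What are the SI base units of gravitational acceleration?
Units of each symbol in g = GM/r²:
  G (gravitational constant): m³/(kg·s²)
  M (mass): kg
  r (distance): m  → to the power 2 in the denominator, contributes 1/m²

Multiplying the contributions: [m³/(kg·s²)] · [kg] · [1/m²]
Adding exponents of each base unit: m: 1, s: -2
SI base units of gravitational acceleration: m/s²

Answer: m/s²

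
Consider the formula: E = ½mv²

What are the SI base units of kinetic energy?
Units of each symbol in E = ½mv²:
  m (mass): kg
  v (speed): m/s  → to the power 2, contributes m²/s²
  The factor ½ is dimensionless.

Multiplying the contributions: [kg] · [m²/s²]
Adding exponents of each base unit: kg: 1, m: 2, s: -2
SI base units of kinetic energy: kg·m²/s²

Answer: kg·m²/s²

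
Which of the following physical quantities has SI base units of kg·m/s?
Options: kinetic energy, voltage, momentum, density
Checking the SI base units of each option:
  kinetic energy (E = ½mv²): kg·m²/s²  ✗
  voltage (V = IR): kg·m²/(s³·A)  ✗
  momentum (p = mv): kg·m/s  ✓ matches
  density (ρ = m/V): kg/m³  ✗

Only momentum has units kg·m/s.

Answer: momentum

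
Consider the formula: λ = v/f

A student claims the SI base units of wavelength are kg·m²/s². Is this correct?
Units of each symbol in λ = v/f:
  v (wave speed): m/s
  f (frequency): 1/s  → in the denominator, contributes s

Multiplying the contributions: [m/s] · [s]
Adding exponents of each base unit: m: 1
SI base units of wavelength: m

The claimed units kg·m²/s² (exponents kg: 1, m: 2, s: -2) do not match the derived units m (exponents m: 1), so the claim is incorrect.

Answer: No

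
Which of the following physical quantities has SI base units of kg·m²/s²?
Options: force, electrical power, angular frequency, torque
Checking the SI base units of each option:
  force (F = ma): kg·m/s²  ✗
  electrical power (P = IV): kg·m²/s³  ✗
  angular frequency (ω = 2πf): 1/s  ✗
  torque (τ = Fr): kg·m²/s²  ✓ matches

Only torque has units kg·m²/s².

Answer: torque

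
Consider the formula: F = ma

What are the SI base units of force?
Units of each symbol in F = ma:
  m (mass): kg
  a (acceleration): m/s²

Multiplying the contributions: [kg] · [m/s²]
Adding exponents of each base unit: kg: 1, m: 1, s: -2
SI base units of force: kg·m/s²

Answer: kg·m/s²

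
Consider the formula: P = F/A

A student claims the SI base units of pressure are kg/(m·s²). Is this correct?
Units of each symbol in P = F/A:
  F (force): kg·m/s²
  A (area): m²  → in the denominator, contributes 1/m²

Multiplying the contributions: [kg·m/s²] · [1/m²]
Adding exponents of each base unit: kg: 1, m: -1, s: -2
SI base units of pressure: kg/(m·s²)

The claimed units kg/(m·s²) match the derived units, so the claim is correct.

Answer: Yes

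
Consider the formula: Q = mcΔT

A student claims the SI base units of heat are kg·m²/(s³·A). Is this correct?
Units of each symbol in Q = mcΔT:
  m (mass): kg
  c (specific heat capacity, in J/(kg·K)): m²/(s²·K)
  ΔT (temperature change): K

Multiplying the contributions: [kg] · [m²/(s²·K)] · [K]
Adding exponents of each base unit: kg: 1, m: 2, s: -2
SI base units of heat: kg·m²/s²

The claimed units kg·m²/(s³·A) (exponents kg: 1, m: 2, s: -3, A: -1) do not match the derived units kg·m²/s² (exponents kg: 1, m: 2, s: -2), so the claim is incorrect.

Answer: No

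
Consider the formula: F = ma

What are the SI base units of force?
Units of each symbol in F = ma:
  m (mass): kg
  a (acceleration): m/s²

Multiplying the contributions: [kg] · [m/s²]
Adding exponents of each base unit: kg: 1, m: 1, s: -2
SI base units of force: kg·m/s²

Answer: kg·m/s²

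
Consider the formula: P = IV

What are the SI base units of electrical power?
Units of each symbol in P = IV:
  I (current): A
  V (voltage, in volts): kg·m²/(s³·A)

Multiplying the contributions: [A] · [kg·m²/(s³·A)]
Adding exponents of each base unit: kg: 1, m: 2, s: -3
SI base units of electrical power: kg·m²/s³

Answer: kg·m²/s³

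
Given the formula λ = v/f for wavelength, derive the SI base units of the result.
Units of each symbol in λ = v/f:
  v (wave speed): m/s
  f (frequency): 1/s  → in the denominator, contributes s

Multiplying the contributions: [m/s] · [s]
Adding exponents of each base unit: m: 1
SI base units of wavelength: m

Answer: m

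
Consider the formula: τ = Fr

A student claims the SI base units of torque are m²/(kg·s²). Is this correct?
Units of each symbol in τ = Fr:
  F (force): kg·m/s²
  r (lever arm): m

Multiplying the contributions: [kg·m/s²] · [m]
Adding exponents of each base unit: kg: 1, m: 2, s: -2
SI base units of torque: kg·m²/s²

The claimed units m²/(kg·s²) (exponents kg: -1, m: 2, s: -2) do not match the derived units kg·m²/s² (exponents kg: 1, m: 2, s: -2), so the claim is incorrect.

Answer: No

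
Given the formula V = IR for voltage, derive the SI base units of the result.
Units of each symbol in V = IR:
  I (current): A
  R (resistance, in ohms): kg·m²/(s³·A²)

Multiplying the contributions: [A] · [kg·m²/(s³·A²)]
Adding exponents of each base unit: kg: 1, m: 2, s: -3, A: -1
SI base units of voltage: kg·m²/(s³·A)

Answer: kg·m²/(s³·A)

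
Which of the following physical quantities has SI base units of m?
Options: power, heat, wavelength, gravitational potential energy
Checking the SI base units of each option:
  power (P = W/t): kg·m²/s³  ✗
  heat (Q = mcΔT): kg·m²/s²  ✗
  wavelength (λ = v/f): m  ✓ matches
  gravitational potential energy (U = -GMm/r): kg·m²/s²  ✗

Only wavelength has units m.

Answer: wavelength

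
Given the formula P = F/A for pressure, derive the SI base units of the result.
Units of each symbol in P = F/A:
  F (force): kg·m/s²
  A (area): m²  → in the denominator, contributes 1/m²

Multiplying the contributions: [kg·m/s²] · [1/m²]
Adding exponents of each base unit: kg: 1, m: -1, s: -2
SI base units of pressure: kg/(m·s²)

Answer: kg/(m·s²)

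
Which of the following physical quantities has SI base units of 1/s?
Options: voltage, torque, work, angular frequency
Checking the SI base units of each option:
  voltage (V = IR): kg·m²/(s³·A)  ✗
  torque (τ = Fr): kg·m²/s²  ✗
  work (W = Fd): kg·m²/s²  ✗
  angular frequency (ω = 2πf): 1/s  ✓ matches

Only angular frequency has units 1/s.

Answer: angular frequency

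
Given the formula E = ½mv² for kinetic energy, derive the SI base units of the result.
Units of each symbol in E = ½mv²:
  m (mass): kg
  v (speed): m/s  → to the power 2, contributes m²/s²
  The factor ½ is dimensionless.

Multiplying the contributions: [kg] · [m²/s²]
Adding exponents of each base unit: kg: 1, m: 2, s: -2
SI base units of kinetic energy: kg·m²/s²

Answer: kg·m²/s²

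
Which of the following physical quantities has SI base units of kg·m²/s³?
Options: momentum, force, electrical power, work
Checking the SI base units of each option:
  momentum (p = mv): kg·m/s  ✗
  force (F = ma): kg·m/s²  ✗
  electrical power (P = IV): kg·m²/s³  ✓ matches
  work (W = Fd): kg·m²/s²  ✗

Only electrical power has units kg·m²/s³.

Answer: electrical power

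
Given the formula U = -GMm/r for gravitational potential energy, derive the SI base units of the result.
Units of each symbol in U = -GMm/r:
  G (gravitational constant): m³/(kg·s²)
  M (mass): kg
  m (mass): kg
  r (distance): m  → in the denominator, contributes 1/m
  The minus sign does not affect the units.

Multiplying the contributions: [m³/(kg·s²)] · [kg] · [kg] · [1/m]
Adding exponents of each base unit: kg: 1, m: 2, s: -2
SI base units of gravitational potential energy: kg·m²/s²

Answer: kg·m²/s²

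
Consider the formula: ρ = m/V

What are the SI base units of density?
Units of each symbol in ρ = m/V:
  m (mass): kg
  V (volume): m³  → in the denominator, contributes 1/m³

Multiplying the contributions: [kg] · [1/m³]
Adding exponents of each base unit: kg: 1, m: -3
SI base units of density: kg/m³

Answer: kg/m³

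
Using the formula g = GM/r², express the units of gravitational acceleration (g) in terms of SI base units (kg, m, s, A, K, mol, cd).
Units of each symbol in g = GM/r²:
  G (gravitational constant): m³/(kg·s²)
  M (mass): kg
  r (distance): m  → to the power 2 in the denominator, contributes 1/m²

Multiplying the contributions: [m³/(kg·s²)] · [kg] · [1/m²]
Adding exponents of each base unit: m: 1, s: -2
SI base units of gravitational acceleration: m/s²

Answer: m/s²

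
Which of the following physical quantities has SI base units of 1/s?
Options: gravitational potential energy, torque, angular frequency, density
Checking the SI base units of each option:
  gravitational potential energy (U = -GMm/r): kg·m²/s²  ✗
  torque (τ = Fr): kg·m²/s²  ✗
  angular frequency (ω = 2πf): 1/s  ✓ matches
  density (ρ = m/V): kg/m³  ✗

Only angular frequency has units 1/s.

Answer: angular frequency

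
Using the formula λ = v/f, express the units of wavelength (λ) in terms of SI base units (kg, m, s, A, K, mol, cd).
Units of each symbol in λ = v/f:
  v (wave speed): m/s
  f (frequency): 1/s  → in the denominator, contributes s

Multiplying the contributions: [m/s] · [s]
Adding exponents of each base unit: m: 1
SI base units of wavelength: m

Answer: m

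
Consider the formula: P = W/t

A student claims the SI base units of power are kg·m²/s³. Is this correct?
Units of each symbol in P = W/t:
  W (work): kg·m²/s²
  t (time): s  → in the denominator, contributes 1/s

Multiplying the contributions: [kg·m²/s²] · [1/s]
Adding exponents of each base unit: kg: 1, m: 2, s: -3
SI base units of power: kg·m²/s³

The claimed units kg·m²/s³ match the derived units, so the claim is correct.

Answer: Yes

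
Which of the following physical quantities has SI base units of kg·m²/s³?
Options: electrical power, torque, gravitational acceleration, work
Checking the SI base units of each option:
  electrical power (P = IV): kg·m²/s³  ✓ matches
  torque (τ = Fr): kg·m²/s²  ✗
  gravitational acceleration (g = GM/r²): m/s²  ✗
  work (W = Fd): kg·m²/s²  ✗

Only electrical power has units kg·m²/s³.

Answer: electrical power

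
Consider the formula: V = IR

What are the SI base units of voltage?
Units of each symbol in V = IR:
  I (current): A
  R (resistance, in ohms): kg·m²/(s³·A²)

Multiplying the contributions: [A] · [kg·m²/(s³·A²)]
Adding exponents of each base unit: kg: 1, m: 2, s: -3, A: -1
SI base units of voltage: kg·m²/(s³·A)

Answer: kg·m²/(s³·A)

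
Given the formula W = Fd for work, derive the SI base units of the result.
Units of each symbol in W = Fd:
  F (force): kg·m/s²
  d (displacement): m

Multiplying the contributions: [kg·m/s²] · [m]
Adding exponents of each base unit: kg: 1, m: 2, s: -2
SI base units of work: kg·m²/s²

Answer: kg·m²/s²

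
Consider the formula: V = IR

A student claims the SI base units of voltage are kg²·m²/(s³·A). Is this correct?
Units of each symbol in V = IR:
  I (current): A
  R (resistance, in ohms): kg·m²/(s³·A²)

Multiplying the contributions: [A] · [kg·m²/(s³·A²)]
Adding exponents of each base unit: kg: 1, m: 2, s: -3, A: -1
SI base units of voltage: kg·m²/(s³·A)

The claimed units kg²·m²/(s³·A) (exponents kg: 2, m: 2, s: -3, A: -1) do not match the derived units kg·m²/(s³·A) (exponents kg: 1, m: 2, s: -3, A: -1), so the claim is incorrect.

Answer: No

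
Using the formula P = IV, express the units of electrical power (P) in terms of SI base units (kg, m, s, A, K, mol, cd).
Units of each symbol in P = IV:
  I (current): A
  V (voltage, in volts): kg·m²/(s³·A)

Multiplying the contributions: [A] · [kg·m²/(s³·A)]
Adding exponents of each base unit: kg: 1, m: 2, s: -3
SI base units of electrical power: kg·m²/s³

Answer: kg·m²/s³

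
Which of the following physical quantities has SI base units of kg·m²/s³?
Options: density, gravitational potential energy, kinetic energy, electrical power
Checking the SI base units of each option:
  density (ρ = m/V): kg/m³  ✗
  gravitational potential energy (U = -GMm/r): kg·m²/s²  ✗
  kinetic energy (E = ½mv²): kg·m²/s²  ✗
  electrical power (P = IV): kg·m²/s³  ✓ matches

Only electrical power has units kg·m²/s³.

Answer: electrical power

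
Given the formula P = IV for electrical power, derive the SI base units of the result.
Units of each symbol in P = IV:
  I (current): A
  V (voltage, in volts): kg·m²/(s³·A)

Multiplying the contributions: [A] · [kg·m²/(s³·A)]
Adding exponents of each base unit: kg: 1, m: 2, s: -3
SI base units of electrical power: kg·m²/s³

Answer: kg·m²/s³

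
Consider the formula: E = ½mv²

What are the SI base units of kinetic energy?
Units of each symbol in E = ½mv²:
  m (mass): kg
  v (speed): m/s  → to the power 2, contributes m²/s²
  The factor ½ is dimensionless.

Multiplying the contributions: [kg] · [m²/s²]
Adding exponents of each base unit: kg: 1, m: 2, s: -2
SI base units of kinetic energy: kg·m²/s²

Answer: kg·m²/s²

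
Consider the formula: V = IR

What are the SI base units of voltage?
Units of each symbol in V = IR:
  I (current): A
  R (resistance, in ohms): kg·m²/(s³·A²)

Multiplying the contributions: [A] · [kg·m²/(s³·A²)]
Adding exponents of each base unit: kg: 1, m: 2, s: -3, A: -1
SI base units of voltage: kg·m²/(s³·A)

Answer: kg·m²/(s³·A)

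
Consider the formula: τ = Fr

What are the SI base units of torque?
Units of each symbol in τ = Fr:
  F (force): kg·m/s²
  r (lever arm): m

Multiplying the contributions: [kg·m/s²] · [m]
Adding exponents of each base unit: kg: 1, m: 2, s: -2
SI base units of torque: kg·m²/s²

Answer: kg·m²/s²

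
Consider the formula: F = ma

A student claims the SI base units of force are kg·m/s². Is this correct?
Units of each symbol in F = ma:
  m (mass): kg
  a (acceleration): m/s²

Multiplying the contributions: [kg] · [m/s²]
Adding exponents of each base unit: kg: 1, m: 1, s: -2
SI base units of force: kg·m/s²

The claimed units kg·m/s² match the derived units, so the claim is correct.

Answer: Yes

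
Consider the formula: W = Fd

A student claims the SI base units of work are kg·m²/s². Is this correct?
Units of each symbol in W = Fd:
  F (force): kg·m/s²
  d (displacement): m

Multiplying the contributions: [kg·m/s²] · [m]
Adding exponents of each base unit: kg: 1, m: 2, s: -2
SI base units of work: kg·m²/s²

The claimed units kg·m²/s² match the derived units, so the claim is correct.

Answer: Yes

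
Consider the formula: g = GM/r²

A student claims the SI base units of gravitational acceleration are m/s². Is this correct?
Units of each symbol in g = GM/r²:
  G (gravitational constant): m³/(kg·s²)
  M (mass): kg
  r (distance): m  → to the power 2 in the denominator, contributes 1/m²

Multiplying the contributions: [m³/(kg·s²)] · [kg] · [1/m²]
Adding exponents of each base unit: m: 1, s: -2
SI base units of gravitational acceleration: m/s²

The claimed units m/s² match the derived units, so the claim is correct.

Answer: Yes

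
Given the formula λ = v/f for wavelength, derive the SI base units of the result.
Units of each symbol in λ = v/f:
  v (wave speed): m/s
  f (frequency): 1/s  → in the denominator, contributes s

Multiplying the contributions: [m/s] · [s]
Adding exponents of each base unit: m: 1
SI base units of wavelength: m

Answer: m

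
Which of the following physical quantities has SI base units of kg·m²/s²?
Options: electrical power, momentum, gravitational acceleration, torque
Checking the SI base units of each option:
  electrical power (P = IV): kg·m²/s³  ✗
  momentum (p = mv): kg·m/s  ✗
  gravitational acceleration (g = GM/r²): m/s²  ✗
  torque (τ = Fr): kg·m²/s²  ✓ matches

Only torque has units kg·m²/s².

Answer: torque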